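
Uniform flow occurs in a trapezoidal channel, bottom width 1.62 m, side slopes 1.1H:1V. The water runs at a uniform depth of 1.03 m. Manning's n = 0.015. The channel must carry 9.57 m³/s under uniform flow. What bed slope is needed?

With bottom width b = 1.62 m and side slope z = 1.1: A = (b + zy)y = (1.62 + 1.1×1.03)×1.03 = 2.836 m²; P = b + 2y√(1+z²) = 1.62 + 2×1.03×1.487 = 4.682 m.
Hydraulic radius R = A/P = 2.836/4.682 = 0.6056 m.
From Manning's equation, S = [nQ / (1 A R^(2/3))]² = [0.015 × 9.57 / (1 × 2.836 × 0.6056^(2/3))]² = 0.005.

S = 0.005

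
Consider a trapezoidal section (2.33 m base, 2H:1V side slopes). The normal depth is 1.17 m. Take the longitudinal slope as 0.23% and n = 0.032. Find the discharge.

With bottom width b = 2.33 m and side slope z = 2: A = (b + zy)y = (2.33 + 2×1.17)×1.17 = 5.464 m²; P = b + 2y√(1+z²) = 2.33 + 2×1.17×2.236 = 7.562 m.
Hydraulic radius R = A/P = 5.464/7.562 = 0.7225 m.
Manning's equation: Q = (1/n) A R^(2/3) S^(1/2) = (1/0.032) × 5.464 × 0.7225^(2/3) × 0.0023^(1/2) = 6.59 m³/s.

Q = 6.59 m³/s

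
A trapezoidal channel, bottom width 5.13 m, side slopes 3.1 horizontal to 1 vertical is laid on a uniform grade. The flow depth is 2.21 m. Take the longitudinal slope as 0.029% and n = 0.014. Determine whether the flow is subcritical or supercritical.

With bottom width b = 5.13 m and side slope z = 3.1: A = (b + zy)y = (5.13 + 3.1×2.21)×2.21 = 26.48 m²; P = b + 2y√(1+z²) = 5.13 + 2×2.21×3.257 = 19.53 m.
Hydraulic radius R = A/P = 26.48/19.53 = 1.356 m.
V = (1/n) R^(2/3) √S = (1/0.014) × 1.356^(2/3) × √0.00029 = 1.49 m/s. Hydraulic depth D_h = A/T = 26.48/18.83 = 1.406 m.
Froude number Fr = V/√(g·D_h) = 1.49/√(9.81×1.406) = 0.401, which is less than 1, so the flow is subcritical.

subcritical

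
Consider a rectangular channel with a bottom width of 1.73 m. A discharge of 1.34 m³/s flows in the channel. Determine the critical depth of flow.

y_c = 0.394 m

For a rectangular channel, critical depth y_c = (q²/g)^(1/3) where q = Q/b = 1.34/1.73 = 0.7746 m²/s.
So y_c = (0.7746²/9.81)^(1/3) = 0.394 m.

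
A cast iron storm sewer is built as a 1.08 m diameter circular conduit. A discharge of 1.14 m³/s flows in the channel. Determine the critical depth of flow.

At critical depth, Q² T / (g A³) = 1, i.e. A³/T = Q²/g = 1.14²/9.81 = 0.1325.
Trying y = 0.431 m: A³/T = 0.03753 — too small.
Trying y = 0.688 m: A³/T = 0.2249 — too large.
Trying y = 0.599 m: A³/T = 0.1322 — matches.

y_c = 0.599 m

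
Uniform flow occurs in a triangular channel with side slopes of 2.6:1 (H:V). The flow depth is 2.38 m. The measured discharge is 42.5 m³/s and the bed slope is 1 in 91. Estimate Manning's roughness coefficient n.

For a triangular section with side slope z = 2.6: A = zy² = 2.6×2.38² = 14.73 m²; P = 2y√(1+z²) = 2×2.38×2.786 = 13.26 m.
Hydraulic radius R = A/P = 14.73/13.26 = 1.111 m.
Rearranging Manning's equation: n = (1/Q) A R^(2/3) S^(1/2) = (1/42.5) × 14.73 × 1.111^(2/3) × √0.01099 = 0.039.

n = 0.039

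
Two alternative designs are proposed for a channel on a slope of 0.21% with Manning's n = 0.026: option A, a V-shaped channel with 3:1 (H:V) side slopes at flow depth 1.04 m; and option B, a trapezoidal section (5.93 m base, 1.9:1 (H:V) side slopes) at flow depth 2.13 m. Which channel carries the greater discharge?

Channel A: For a triangular section with side slope z = 3: A = zy² = 3×1.04² = 3.245 m²; P = 2y√(1+z²) = 2×1.04×3.162 = 6.578 m. Hydraulic radius R = A/P = 3.245/6.578 = 0.4933 m. Q_A = (1/0.026)·3.245·0.4933^(2/3)·√0.0021 = 3.571 m³/s.
Channel B: With bottom width b = 5.93 m and side slope z = 1.9: A = (b + zy)y = (5.93 + 1.9×2.13)×2.13 = 21.25 m²; P = b + 2y√(1+z²) = 5.93 + 2×2.13×2.147 = 15.08 m. Hydraulic radius R = A/P = 21.25/15.08 = 1.41 m. Q_B = (1/0.026)·21.25·1.41^(2/3)·√0.0021 = 47.09 m³/s.
Q_A = 3.571 m³/s vs Q_B = 47.09 m³/s, so channel B carries more.

channel B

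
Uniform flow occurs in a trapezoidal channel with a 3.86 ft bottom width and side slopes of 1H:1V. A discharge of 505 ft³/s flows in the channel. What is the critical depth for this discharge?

y_c = 5.3 ft

At critical depth, Q² T / (g A³) = 1, i.e. A³/T = Q²/g = 505²/32.2 = 7920.
Try y = 4.68 ft: A³/T = 4829 — low.
Try y = 6.59 ft: A³/T = 19170 — high.
Try y = 5.3 ft: A³/T = 7913 — close enough.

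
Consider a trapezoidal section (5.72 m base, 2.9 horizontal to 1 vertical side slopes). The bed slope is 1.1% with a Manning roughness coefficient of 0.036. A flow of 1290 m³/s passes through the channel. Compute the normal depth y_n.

y_n = 7.02 m

Manning's equation rearranged: A R^(2/3) = nQ / (1·√S) = 0.036 × 1290 / (√0.011) = 442.8.
Try y = 8.91 m: A R^(2/3) = 784.1 — high.
Try y = 5.19 m: A R^(2/3) = 217.7 — low.
Try y = 7.02 m: A R^(2/3) = 442.1 — ≈ 442.8.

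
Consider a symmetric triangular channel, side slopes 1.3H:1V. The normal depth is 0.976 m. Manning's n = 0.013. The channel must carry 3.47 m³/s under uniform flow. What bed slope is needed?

For a triangular section with side slope z = 1.3: A = zy² = 1.3×0.976² = 1.238 m²; P = 2y√(1+z²) = 2×0.976×1.64 = 3.202 m.
Hydraulic radius R = A/P = 1.238/3.202 = 0.3868 m.
From Manning's equation, S = [nQ / (1 A R^(2/3))]² = [0.013 × 3.47 / (1 × 1.238 × 0.3868^(2/3))]² = 0.00471.

S = 0.00471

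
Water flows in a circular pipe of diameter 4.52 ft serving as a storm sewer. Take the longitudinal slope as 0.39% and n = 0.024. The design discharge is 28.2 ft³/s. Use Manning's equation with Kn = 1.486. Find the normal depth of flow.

Manning's equation rearranged: A R^(2/3) = nQ / (1.486·√S) = 0.024 × 28.2 / (1.486 × √0.0039) = 7.293.
Trying y = 2.48 ft: A R^(2/3) = 10.16 — high.
Trying y = 2.04 ft: A R^(2/3) = 7.289 — close enough.

y_n = 2.04 ft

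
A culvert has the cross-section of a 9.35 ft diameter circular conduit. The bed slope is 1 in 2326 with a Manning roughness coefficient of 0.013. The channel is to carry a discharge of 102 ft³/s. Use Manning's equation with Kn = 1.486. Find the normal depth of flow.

Manning's equation rearranged: A R^(2/3) = nQ / (1.486·√S) = 0.013 × 102 / (1.486 × √0.0004299) = 43.04.
Trying y = 4.45 ft: A R^(2/3) = 55.56 — too large.
Trying y = 2.73 ft: A R^(2/3) = 22.47 — too small.
Trying y = 3.85 ft: A R^(2/3) = 42.96 — ≈ 43.04.

y_n = 3.85 ft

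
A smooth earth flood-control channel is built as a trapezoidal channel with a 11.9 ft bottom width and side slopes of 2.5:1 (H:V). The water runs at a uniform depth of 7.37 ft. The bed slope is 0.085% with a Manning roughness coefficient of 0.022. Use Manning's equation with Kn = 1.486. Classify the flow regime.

subcritical

With bottom width b = 11.9 ft and side slope z = 2.5: A = (b + zy)y = (11.9 + 2.5×7.37)×7.37 = 223.5 ft²; P = b + 2y√(1+z²) = 11.9 + 2×7.37×2.693 = 51.59 ft.
Hydraulic radius R = A/P = 223.5/51.59 = 4.332 ft.
V = (1.486/n) R^(2/3) √S = (1.486/0.022) × 4.332^(2/3) × √0.00085 = 5.233 ft/s. Hydraulic depth D_h = A/T = 223.5/48.75 = 4.585 ft.
Froude number Fr = V/√(g·D_h) = 5.233/√(32.2×4.585) = 0.431, which is less than 1, so the flow is subcritical.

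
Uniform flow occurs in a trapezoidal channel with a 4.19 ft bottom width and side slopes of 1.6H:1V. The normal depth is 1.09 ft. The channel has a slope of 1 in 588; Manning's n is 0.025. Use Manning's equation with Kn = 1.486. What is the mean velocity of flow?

V = 2.08 ft/s

With bottom width b = 4.19 ft and side slope z = 1.6: A = (b + zy)y = (4.19 + 1.6×1.09)×1.09 = 6.468 ft²; P = b + 2y√(1+z²) = 4.19 + 2×1.09×1.887 = 8.303 ft.
Hydraulic radius R = A/P = 6.468/8.303 = 0.779 ft.
From Manning's equation, V = (1.486/n) R^(2/3) S^(1/2) = (1.486/0.025) × 0.779^(2/3) × 0.001701^(1/2) = 2.08 ft/s.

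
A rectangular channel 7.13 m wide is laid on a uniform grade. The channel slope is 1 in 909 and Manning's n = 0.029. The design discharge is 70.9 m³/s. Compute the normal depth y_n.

Manning's equation rearranged: A R^(2/3) = nQ / (1·√S) = 0.029 × 70.9 / (√0.0011) = 61.99.
At y = 6.27 m: A R^(2/3) = 77.28 — high.
At y = 3.66 m: A R^(2/3) = 38.7 — low.
At y = 5.26 m: A R^(2/3) = 61.99 — close enough.

y_n = 5.26 m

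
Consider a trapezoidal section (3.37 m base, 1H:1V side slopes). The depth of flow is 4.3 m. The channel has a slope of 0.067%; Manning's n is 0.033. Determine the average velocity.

V = 1.3 m/s

With bottom width b = 3.37 m and side slope z = 1: A = (b + zy)y = (3.37 + 1×4.3)×4.3 = 32.98 m²; P = b + 2y√(1+z²) = 3.37 + 2×4.3×1.414 = 15.53 m.
Hydraulic radius R = A/P = 32.98/15.53 = 2.123 m.
From Manning's equation, V = (1/n) R^(2/3) S^(1/2) = (1/0.033) × 2.123^(2/3) × 0.00067^(1/2) = 1.3 m/s.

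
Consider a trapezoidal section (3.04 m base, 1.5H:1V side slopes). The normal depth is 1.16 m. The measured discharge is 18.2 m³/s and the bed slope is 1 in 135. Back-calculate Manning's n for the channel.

With bottom width b = 3.04 m and side slope z = 1.5: A = (b + zy)y = (3.04 + 1.5×1.16)×1.16 = 5.545 m²; P = b + 2y√(1+z²) = 3.04 + 2×1.16×1.803 = 7.222 m.
Hydraulic radius R = A/P = 5.545/7.222 = 0.7677 m.
Rearranging Manning's equation: n = (1/Q) A R^(2/3) S^(1/2) = (1/18.2) × 5.545 × 0.7677^(2/3) × √0.007407 = 0.022.

n = 0.022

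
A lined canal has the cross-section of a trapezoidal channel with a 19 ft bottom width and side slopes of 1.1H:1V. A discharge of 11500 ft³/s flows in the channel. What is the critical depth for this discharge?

y_c = 16.4 ft

At critical depth, Q² T / (g A³) = 1, i.e. A³/T = Q²/g = 11500²/32.2 = 4107000.
Try y = 20.2 ft: A³/T = 9099000 — too large.
Try y = 11.3 ft: A³/T = 1021000 — too small.
Try y = 16.4 ft: A³/T = 4070000 — close enough.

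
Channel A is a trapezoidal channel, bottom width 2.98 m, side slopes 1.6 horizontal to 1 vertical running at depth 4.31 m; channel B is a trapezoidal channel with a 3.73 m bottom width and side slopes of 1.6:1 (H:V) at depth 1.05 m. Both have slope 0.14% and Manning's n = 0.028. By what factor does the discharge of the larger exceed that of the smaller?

Channel A: With bottom width b = 2.98 m and side slope z = 1.6: A = (b + zy)y = (2.98 + 1.6×4.31)×4.31 = 42.57 m²; P = b + 2y√(1+z²) = 2.98 + 2×4.31×1.887 = 19.24 m. Hydraulic radius R = A/P = 42.57/19.24 = 2.212 m. Q_A = (1/0.028)·42.57·2.212^(2/3)·√0.0014 = 96.56 m³/s.
Channel B: With bottom width b = 3.73 m and side slope z = 1.6: A = (b + zy)y = (3.73 + 1.6×1.05)×1.05 = 5.681 m²; P = b + 2y√(1+z²) = 3.73 + 2×1.05×1.887 = 7.692 m. Hydraulic radius R = A/P = 5.681/7.692 = 0.7385 m. Q_B = (1/0.028)·5.681·0.7385^(2/3)·√0.0014 = 6.202 m³/s.
The larger discharge is 96.56 m³/s and the smaller is 6.202 m³/s; the ratio is 15.6.

15.6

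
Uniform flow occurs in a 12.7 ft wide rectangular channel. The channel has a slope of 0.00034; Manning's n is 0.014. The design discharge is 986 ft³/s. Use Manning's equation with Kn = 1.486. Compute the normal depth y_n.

y_n = 14.7 ft

Manning's equation rearranged: A R^(2/3) = nQ / (1.486·√S) = 0.014 × 986 / (1.486 × √0.00034) = 503.8.
Trying y = 18.7 ft: A R^(2/3) = 670.2 — over.
Trying y = 11.3 ft: A R^(2/3) = 365.6 — short.
Trying y = 14.7 ft: A R^(2/3) = 503.9 — matches.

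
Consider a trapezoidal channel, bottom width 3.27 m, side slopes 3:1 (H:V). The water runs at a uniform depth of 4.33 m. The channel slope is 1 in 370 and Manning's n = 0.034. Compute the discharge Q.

With bottom width b = 3.27 m and side slope z = 3: A = (b + zy)y = (3.27 + 3×4.33)×4.33 = 70.41 m²; P = b + 2y√(1+z²) = 3.27 + 2×4.33×3.162 = 30.66 m.
Hydraulic radius R = A/P = 70.41/30.66 = 2.297 m.
Manning's equation: Q = (1/n) A R^(2/3) S^(1/2) = (1/0.034) × 70.41 × 2.297^(2/3) × 0.002703^(1/2) = 187 m³/s.

Q = 187 m³/s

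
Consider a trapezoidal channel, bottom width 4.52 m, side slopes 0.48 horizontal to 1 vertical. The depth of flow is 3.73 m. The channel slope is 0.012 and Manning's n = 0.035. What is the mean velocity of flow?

V = 4.7 m/s

With bottom width b = 4.52 m and side slope z = 0.48: A = (b + zy)y = (4.52 + 0.48×3.73)×3.73 = 23.54 m²; P = b + 2y√(1+z²) = 4.52 + 2×3.73×1.109 = 12.79 m.
Hydraulic radius R = A/P = 23.54/12.79 = 1.84 m.
From Manning's equation, V = (1/n) R^(2/3) S^(1/2) = (1/0.035) × 1.84^(2/3) × 0.012^(1/2) = 4.7 m/s.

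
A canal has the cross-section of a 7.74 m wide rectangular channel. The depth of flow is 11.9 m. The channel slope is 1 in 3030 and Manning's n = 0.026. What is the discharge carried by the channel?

Q = 131 m³/s

Flow area A = b·y = 7.74 × 11.9 = 92.11 m². Wetted perimeter P = b + 2y = 7.74 + 2×11.9 = 31.54 m.
Hydraulic radius R = A/P = 92.11/31.54 = 2.92 m.
Manning's equation: Q = (1/n) A R^(2/3) S^(1/2) = (1/0.026) × 92.11 × 2.92^(2/3) × 0.00033^(1/2) = 131 m³/s.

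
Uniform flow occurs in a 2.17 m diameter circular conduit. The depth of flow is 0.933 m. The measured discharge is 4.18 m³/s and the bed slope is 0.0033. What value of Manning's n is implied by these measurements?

n = 0.013

For a circular section of diameter D = 2.17 m at depth y = 0.933 m, the central angle is θ = 2 arccos(1 − 2y/D) = 2.86 rad. Then A = (D²/8)(θ − sin θ) = 1.52 m² and P = Dθ/2 = 3.104 m.
Hydraulic radius R = A/P = 1.52/3.104 = 0.4899 m.
Rearranging Manning's equation: n = (1/Q) A R^(2/3) S^(1/2) = (1/4.18) × 1.52 × 0.4899^(2/3) × √0.0033 = 0.013.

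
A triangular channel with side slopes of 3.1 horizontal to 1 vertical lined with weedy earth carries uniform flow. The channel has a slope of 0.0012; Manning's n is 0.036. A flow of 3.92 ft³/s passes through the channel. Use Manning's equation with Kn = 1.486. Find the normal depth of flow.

y_n = 1.15 ft

Manning's equation rearranged: A R^(2/3) = nQ / (1.486·√S) = 0.036 × 3.92 / (1.486 × √0.0012) = 2.741.
At y = 0.834 ft: A R^(2/3) = 1.164 — low.
At y = 1.31 ft: A R^(2/3) = 3.882 — high.
At y = 1.15 ft: A R^(2/3) = 2.743 — ≈ 2.741.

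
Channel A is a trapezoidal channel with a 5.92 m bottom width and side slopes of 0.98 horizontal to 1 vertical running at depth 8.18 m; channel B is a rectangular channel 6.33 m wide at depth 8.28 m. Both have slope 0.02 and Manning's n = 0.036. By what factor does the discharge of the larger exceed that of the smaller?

Channel A: With bottom width b = 5.92 m and side slope z = 0.98: A = (b + zy)y = (5.92 + 0.98×8.18)×8.18 = 114 m²; P = b + 2y√(1+z²) = 5.92 + 2×8.18×1.4 = 28.83 m. Hydraulic radius R = A/P = 114/28.83 = 3.955 m. Q_A = (1/0.036)·114·3.955^(2/3)·√0.02 = 1120 m³/s.
Channel B: Flow area A = b·y = 6.33 × 8.28 = 52.41 m². Wetted perimeter P = b + 2y = 6.33 + 2×8.28 = 22.89 m. Hydraulic radius R = A/P = 52.41/22.89 = 2.29 m. Q_B = (1/0.036)·52.41·2.29^(2/3)·√0.02 = 357.7 m³/s.
The larger discharge is 1120 m³/s and the smaller is 357.7 m³/s; the ratio is 3.13.

3.13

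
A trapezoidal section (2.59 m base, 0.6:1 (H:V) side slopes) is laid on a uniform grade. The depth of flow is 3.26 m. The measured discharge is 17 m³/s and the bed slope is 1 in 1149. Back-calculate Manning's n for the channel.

n = 0.033

With bottom width b = 2.59 m and side slope z = 0.6: A = (b + zy)y = (2.59 + 0.6×3.26)×3.26 = 14.82 m²; P = b + 2y√(1+z²) = 2.59 + 2×3.26×1.166 = 10.19 m.
Hydraulic radius R = A/P = 14.82/10.19 = 1.454 m.
Rearranging Manning's equation: n = (1/Q) A R^(2/3) S^(1/2) = (1/17) × 14.82 × 1.454^(2/3) × √0.0008703 = 0.033.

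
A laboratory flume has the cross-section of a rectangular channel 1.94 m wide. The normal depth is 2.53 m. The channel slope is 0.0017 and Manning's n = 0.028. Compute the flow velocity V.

Flow area A = b·y = 1.94 × 2.53 = 4.908 m². Wetted perimeter P = b + 2y = 1.94 + 2×2.53 = 7 m.
Hydraulic radius R = A/P = 4.908/7 = 0.7012 m.
From Manning's equation, V = (1/n) R^(2/3) S^(1/2) = (1/0.028) × 0.7012^(2/3) × 0.0017^(1/2) = 1.16 m/s.

V = 1.16 m/s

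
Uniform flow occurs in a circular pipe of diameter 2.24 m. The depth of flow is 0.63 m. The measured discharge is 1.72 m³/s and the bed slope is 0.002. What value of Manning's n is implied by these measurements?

For a circular section of diameter D = 2.24 m at depth y = 0.63 m, the central angle is θ = 2 arccos(1 − 2y/D) = 2.236 rad. Then A = (D²/8)(θ − sin θ) = 0.9089 m² and P = Dθ/2 = 2.504 m.
Hydraulic radius R = A/P = 0.9089/2.504 = 0.3629 m.
Rearranging Manning's equation: n = (1/Q) A R^(2/3) S^(1/2) = (1/1.72) × 0.9089 × 0.3629^(2/3) × √0.002 = 0.012.

n = 0.012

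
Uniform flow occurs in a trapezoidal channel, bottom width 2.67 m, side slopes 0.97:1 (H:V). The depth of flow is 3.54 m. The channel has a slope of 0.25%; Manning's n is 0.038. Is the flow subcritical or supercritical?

subcritical

With bottom width b = 2.67 m and side slope z = 0.97: A = (b + zy)y = (2.67 + 0.97×3.54)×3.54 = 21.61 m²; P = b + 2y√(1+z²) = 2.67 + 2×3.54×1.393 = 12.53 m.
Hydraulic radius R = A/P = 21.61/12.53 = 1.724 m.
V = (1/n) R^(2/3) √S = (1/0.038) × 1.724^(2/3) × √0.0025 = 1.892 m/s. Hydraulic depth D_h = A/T = 21.61/9.538 = 2.266 m.
Froude number Fr = V/√(g·D_h) = 1.892/√(9.81×2.266) = 0.401, which is less than 1, so the flow is subcritical.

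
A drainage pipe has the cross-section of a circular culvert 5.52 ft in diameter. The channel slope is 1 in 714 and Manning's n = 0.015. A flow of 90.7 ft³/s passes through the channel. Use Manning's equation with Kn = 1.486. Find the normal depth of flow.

Manning's equation rearranged: A R^(2/3) = nQ / (1.486·√S) = 0.015 × 90.7 / (1.486 × √0.001401) = 24.46.
Try y = 2.96 ft: A R^(2/3) = 16.67 — too small.
Try y = 4.25 ft: A R^(2/3) = 27.86 — too large.
Try y = 3.82 ft: A R^(2/3) = 24.46 — matches.

y_n = 3.82 ft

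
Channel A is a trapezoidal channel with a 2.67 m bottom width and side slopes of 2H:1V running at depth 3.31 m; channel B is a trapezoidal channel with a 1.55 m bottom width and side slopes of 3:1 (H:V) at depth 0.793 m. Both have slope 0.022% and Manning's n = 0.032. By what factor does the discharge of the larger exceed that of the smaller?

Channel A: With bottom width b = 2.67 m and side slope z = 2: A = (b + zy)y = (2.67 + 2×3.31)×3.31 = 30.75 m²; P = b + 2y√(1+z²) = 2.67 + 2×3.31×2.236 = 17.47 m. Hydraulic radius R = A/P = 30.75/17.47 = 1.76 m. Q_A = (1/0.032)·30.75·1.76^(2/3)·√0.00022 = 20.78 m³/s.
Channel B: With bottom width b = 1.55 m and side slope z = 3: A = (b + zy)y = (1.55 + 3×0.793)×0.793 = 3.116 m²; P = b + 2y√(1+z²) = 1.55 + 2×0.793×3.162 = 6.565 m. Hydraulic radius R = A/P = 3.116/6.565 = 0.4746 m. Q_B = (1/0.032)·3.116·0.4746^(2/3)·√0.00022 = 0.8786 m³/s.
The larger discharge is 20.78 m³/s and the smaller is 0.8786 m³/s; the ratio is 23.6.

23.6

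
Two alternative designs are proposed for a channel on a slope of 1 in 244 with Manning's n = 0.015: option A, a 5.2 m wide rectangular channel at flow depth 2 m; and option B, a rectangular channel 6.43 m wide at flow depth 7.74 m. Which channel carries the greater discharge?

Channel A: Flow area A = b·y = 5.2 × 2 = 10.4 m². Wetted perimeter P = b + 2y = 5.2 + 2×2 = 9.2 m. Hydraulic radius R = A/P = 10.4/9.2 = 1.13 m. Q_A = (1/0.015)·10.4·1.13^(2/3)·√0.004098 = 48.17 m³/s.
Channel B: Flow area A = b·y = 6.43 × 7.74 = 49.77 m². Wetted perimeter P = b + 2y = 6.43 + 2×7.74 = 21.91 m. Hydraulic radius R = A/P = 49.77/21.91 = 2.271 m. Q_B = (1/0.015)·49.77·2.271^(2/3)·√0.004098 = 367 m³/s.
Q_A = 48.17 m³/s vs Q_B = 367 m³/s, so channel B carries more.

channel B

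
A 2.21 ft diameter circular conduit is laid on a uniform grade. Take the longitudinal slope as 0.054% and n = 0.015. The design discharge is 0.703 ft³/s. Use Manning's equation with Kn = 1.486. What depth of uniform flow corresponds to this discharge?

Manning's equation rearranged: A R^(2/3) = nQ / (1.486·√S) = 0.015 × 0.703 / (1.486 × √0.00054) = 0.3054.
Trying y = 0.608 ft: A R^(2/3) = 0.4273 — too large.
Trying y = 0.398 ft: A R^(2/3) = 0.1827 — too small.
Trying y = 0.513 ft: A R^(2/3) = 0.3052 — ≈ 0.3054.

y_n = 0.513 ft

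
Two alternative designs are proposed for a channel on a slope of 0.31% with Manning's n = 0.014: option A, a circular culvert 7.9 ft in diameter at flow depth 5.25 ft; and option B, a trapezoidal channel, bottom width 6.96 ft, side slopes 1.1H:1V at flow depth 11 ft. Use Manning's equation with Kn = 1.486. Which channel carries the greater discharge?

channel B

Channel A: For a circular section of diameter D = 7.9 ft at depth y = 5.25 ft, the central angle is θ = 2 arccos(1 − 2y/D) = 3.812 rad. Then A = (D²/8)(θ − sin θ) = 34.59 ft² and P = Dθ/2 = 15.06 ft. Hydraulic radius R = A/P = 34.59/15.06 = 2.297 ft. Q_A = (1.486/0.014)·34.59·2.297^(2/3)·√0.0031 = 355.9 ft³/s.
Channel B: With bottom width b = 6.96 ft and side slope z = 1.1: A = (b + zy)y = (6.96 + 1.1×11)×11 = 209.7 ft²; P = b + 2y√(1+z²) = 6.96 + 2×11×1.487 = 39.67 ft. Hydraulic radius R = A/P = 209.7/39.67 = 5.286 ft. Q_B = (1.486/0.014)·209.7·5.286^(2/3)·√0.0031 = 3760 ft³/s.
Q_A = 355.9 ft³/s vs Q_B = 3760 ft³/s, so channel B carries more.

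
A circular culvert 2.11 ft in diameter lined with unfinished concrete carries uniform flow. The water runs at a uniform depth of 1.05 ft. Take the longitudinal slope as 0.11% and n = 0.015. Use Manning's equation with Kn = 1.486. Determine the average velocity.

For a circular section of diameter D = 2.11 ft at depth y = 1.05 ft, the central angle is θ = 2 arccos(1 − 2y/D) = 3.132 rad. Then A = (D²/8)(θ − sin θ) = 1.738 ft² and P = Dθ/2 = 3.304 ft.
Hydraulic radius R = A/P = 1.738/3.304 = 0.5259 ft.
From Manning's equation, V = (1.486/n) R^(2/3) S^(1/2) = (1.486/0.015) × 0.5259^(2/3) × 0.0011^(1/2) = 2.14 ft/s.

V = 2.14 ft/s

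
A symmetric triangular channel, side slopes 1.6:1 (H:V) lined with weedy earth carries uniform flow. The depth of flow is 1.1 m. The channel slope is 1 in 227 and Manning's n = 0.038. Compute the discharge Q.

For a triangular section with side slope z = 1.6: A = zy² = 1.6×1.1² = 1.936 m²; P = 2y√(1+z²) = 2×1.1×1.887 = 4.151 m.
Hydraulic radius R = A/P = 1.936/4.151 = 0.4664 m.
Manning's equation: Q = (1/n) A R^(2/3) S^(1/2) = (1/0.038) × 1.936 × 0.4664^(2/3) × 0.004405^(1/2) = 2.03 m³/s.

Q = 2.03 m³/s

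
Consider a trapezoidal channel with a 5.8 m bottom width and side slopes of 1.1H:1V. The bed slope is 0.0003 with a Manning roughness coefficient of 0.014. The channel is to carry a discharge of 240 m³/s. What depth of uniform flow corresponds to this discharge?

Manning's equation rearranged: A R^(2/3) = nQ / (1·√S) = 0.014 × 240 / (√0.0003) = 194.
Trying y = 5.1 m: A R^(2/3) = 114.9 — too small.
Trying y = 7.73 m: A R^(2/3) = 271.2 — too large.
Trying y = 6.59 m: A R^(2/3) = 193.9 — ≈ 194.

y_n = 6.59 m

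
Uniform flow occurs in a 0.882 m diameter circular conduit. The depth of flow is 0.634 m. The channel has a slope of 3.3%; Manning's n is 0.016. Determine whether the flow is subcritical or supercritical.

For a circular section of diameter D = 0.882 m at depth y = 0.634 m, the central angle is θ = 2 arccos(1 − 2y/D) = 4.048 rad. Then A = (D²/8)(θ − sin θ) = 0.4701 m² and P = Dθ/2 = 1.785 m.
Hydraulic radius R = A/P = 0.4701/1.785 = 0.2634 m.
V = (1/n) R^(2/3) √S = (1/0.016) × 0.2634^(2/3) × √0.033 = 4.665 m/s. Hydraulic depth D_h = A/T = 0.4701/0.793 = 0.5928 m.
Froude number Fr = V/√(g·D_h) = 4.665/√(9.81×0.5928) = 1.93, which is greater than 1, so the flow is supercritical.

supercritical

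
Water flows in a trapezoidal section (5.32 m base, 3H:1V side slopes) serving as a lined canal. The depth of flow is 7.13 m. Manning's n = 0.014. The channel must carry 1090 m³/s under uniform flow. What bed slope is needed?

With bottom width b = 5.32 m and side slope z = 3: A = (b + zy)y = (5.32 + 3×7.13)×7.13 = 190.4 m²; P = b + 2y√(1+z²) = 5.32 + 2×7.13×3.162 = 50.41 m.
Hydraulic radius R = A/P = 190.4/50.41 = 3.778 m.
From Manning's equation, S = [nQ / (1 A R^(2/3))]² = [0.014 × 1090 / (1 × 190.4 × 3.778^(2/3))]² = 0.00109.

S = 0.00109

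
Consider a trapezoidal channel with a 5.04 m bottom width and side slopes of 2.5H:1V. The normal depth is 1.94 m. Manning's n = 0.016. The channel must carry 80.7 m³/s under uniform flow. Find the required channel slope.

With bottom width b = 5.04 m and side slope z = 2.5: A = (b + zy)y = (5.04 + 2.5×1.94)×1.94 = 19.19 m²; P = b + 2y√(1+z²) = 5.04 + 2×1.94×2.693 = 15.49 m.
Hydraulic radius R = A/P = 19.19/15.49 = 1.239 m.
From Manning's equation, S = [nQ / (1 A R^(2/3))]² = [0.016 × 80.7 / (1 × 19.19 × 1.239^(2/3))]² = 0.0034.

S = 0.0034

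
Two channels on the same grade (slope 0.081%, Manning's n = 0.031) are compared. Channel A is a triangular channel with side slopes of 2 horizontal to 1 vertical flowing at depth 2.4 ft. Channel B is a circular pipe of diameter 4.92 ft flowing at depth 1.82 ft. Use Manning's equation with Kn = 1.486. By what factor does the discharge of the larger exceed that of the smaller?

1.9

Channel A: For a triangular section with side slope z = 2: A = zy² = 2×2.4² = 11.52 ft²; P = 2y√(1+z²) = 2×2.4×2.236 = 10.73 ft. Hydraulic radius R = A/P = 11.52/10.73 = 1.073 ft. Q_A = (1.486/0.031)·11.52·1.073^(2/3)·√0.00081 = 16.48 ft³/s.
Channel B: For a circular section of diameter D = 4.92 ft at depth y = 1.82 ft, the central angle is θ = 2 arccos(1 − 2y/D) = 2.615 rad. Then A = (D²/8)(θ − sin θ) = 6.393 ft² and P = Dθ/2 = 6.433 ft. Hydraulic radius R = A/P = 6.393/6.433 = 0.9937 ft. Q_B = (1.486/0.031)·6.393·0.9937^(2/3)·√0.00081 = 8.685 ft³/s.
The larger discharge is 16.48 ft³/s and the smaller is 8.685 ft³/s; the ratio is 1.9.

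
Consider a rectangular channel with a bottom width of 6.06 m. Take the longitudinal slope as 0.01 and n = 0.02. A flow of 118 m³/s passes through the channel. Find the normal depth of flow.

Manning's equation rearranged: A R^(2/3) = nQ / (1·√S) = 0.02 × 118 / (√0.01) = 23.6.
Try y = 3.79 m: A R^(2/3) = 32.51 — too large.
Try y = 2.53 m: A R^(2/3) = 18.99 — too small.
Try y = 2.97 m: A R^(2/3) = 23.58 — matches.

y_n = 2.97 m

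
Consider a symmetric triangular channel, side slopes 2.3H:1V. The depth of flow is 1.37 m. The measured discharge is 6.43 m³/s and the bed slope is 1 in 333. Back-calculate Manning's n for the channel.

For a triangular section with side slope z = 2.3: A = zy² = 2.3×1.37² = 4.317 m²; P = 2y√(1+z²) = 2×1.37×2.508 = 6.872 m.
Hydraulic radius R = A/P = 4.317/6.872 = 0.6282 m.
Rearranging Manning's equation: n = (1/Q) A R^(2/3) S^(1/2) = (1/6.43) × 4.317 × 0.6282^(2/3) × √0.003003 = 0.027.

n = 0.027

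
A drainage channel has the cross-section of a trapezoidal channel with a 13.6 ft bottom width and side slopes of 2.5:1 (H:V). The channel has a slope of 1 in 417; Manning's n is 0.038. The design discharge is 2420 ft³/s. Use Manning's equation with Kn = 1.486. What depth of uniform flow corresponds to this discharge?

Manning's equation rearranged: A R^(2/3) = nQ / (1.486·√S) = 0.038 × 2420 / (1.486 × √0.002398) = 1264.
Trying y = 8.24 ft: A R^(2/3) = 808.7 — short.
Trying y = 12.1 ft: A R^(2/3) = 1893 — over.
Trying y = 10.1 ft: A R^(2/3) = 1262 — close enough.

y_n = 10.1 ft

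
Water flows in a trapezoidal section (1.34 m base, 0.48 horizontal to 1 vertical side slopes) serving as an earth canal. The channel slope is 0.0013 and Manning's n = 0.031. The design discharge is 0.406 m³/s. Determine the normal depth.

y_n = 0.481 m

Manning's equation rearranged: A R^(2/3) = nQ / (1·√S) = 0.031 × 0.406 / (√0.0013) = 0.3491.
Try y = 0.552 m: A R^(2/3) = 0.4362 — over.
Try y = 0.348 m: A R^(2/3) = 0.2072 — short.
Try y = 0.481 m: A R^(2/3) = 0.349 — matches.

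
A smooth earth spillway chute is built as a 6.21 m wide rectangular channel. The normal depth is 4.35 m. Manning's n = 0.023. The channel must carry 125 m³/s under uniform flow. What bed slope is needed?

Flow area A = b·y = 6.21 × 4.35 = 27.01 m². Wetted perimeter P = b + 2y = 6.21 + 2×4.35 = 14.91 m.
Hydraulic radius R = A/P = 27.01/14.91 = 1.812 m.
From Manning's equation, S = [nQ / (1 A R^(2/3))]² = [0.023 × 125 / (1 × 27.01 × 1.812^(2/3))]² = 0.00513.

S = 0.00513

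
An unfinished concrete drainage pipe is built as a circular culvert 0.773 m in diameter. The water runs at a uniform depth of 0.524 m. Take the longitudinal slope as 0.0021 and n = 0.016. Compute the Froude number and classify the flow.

For a circular section of diameter D = 0.773 m at depth y = 0.524 m, the central angle is θ = 2 arccos(1 − 2y/D) = 3.869 rad. Then A = (D²/8)(θ − sin θ) = 0.3386 m² and P = Dθ/2 = 1.495 m.
Hydraulic radius R = A/P = 0.3386/1.495 = 0.2265 m.
V = (1/n) R^(2/3) √S = (1/0.016) × 0.2265^(2/3) × √0.0021 = 1.064 m/s. Hydraulic depth D_h = A/T = 0.3386/0.7224 = 0.4688 m.
Froude number Fr = V/√(g·D_h) = 1.064/√(9.81×0.4688) = 0.496, which is less than 1, so the flow is subcritical.

subcritical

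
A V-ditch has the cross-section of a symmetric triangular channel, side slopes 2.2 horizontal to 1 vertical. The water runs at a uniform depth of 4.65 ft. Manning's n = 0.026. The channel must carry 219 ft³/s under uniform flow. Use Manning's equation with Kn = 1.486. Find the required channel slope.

S = 0.00239

For a triangular section with side slope z = 2.2: A = zy² = 2.2×4.65² = 47.57 ft²; P = 2y√(1+z²) = 2×4.65×2.417 = 22.47 ft.
Hydraulic radius R = A/P = 47.57/22.47 = 2.117 ft.
From Manning's equation, S = [nQ / (1.486 A R^(2/3))]² = [0.026 × 219 / (1.486 × 47.57 × 2.117^(2/3))]² = 0.00239.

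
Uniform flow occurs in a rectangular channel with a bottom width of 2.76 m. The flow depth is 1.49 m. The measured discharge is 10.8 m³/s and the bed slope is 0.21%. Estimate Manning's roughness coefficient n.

n = 0.014

Flow area A = b·y = 2.76 × 1.49 = 4.112 m². Wetted perimeter P = b + 2y = 2.76 + 2×1.49 = 5.74 m.
Hydraulic radius R = A/P = 4.112/5.74 = 0.7164 m.
Rearranging Manning's equation: n = (1/Q) A R^(2/3) S^(1/2) = (1/10.8) × 4.112 × 0.7164^(2/3) × √0.0021 = 0.014.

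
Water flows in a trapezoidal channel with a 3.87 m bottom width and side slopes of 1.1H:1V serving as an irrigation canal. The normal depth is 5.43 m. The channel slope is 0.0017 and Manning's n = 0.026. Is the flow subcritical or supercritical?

With bottom width b = 3.87 m and side slope z = 1.1: A = (b + zy)y = (3.87 + 1.1×5.43)×5.43 = 53.45 m²; P = b + 2y√(1+z²) = 3.87 + 2×5.43×1.487 = 20.01 m.
Hydraulic radius R = A/P = 53.45/20.01 = 2.67 m.
V = (1/n) R^(2/3) √S = (1/0.026) × 2.67^(2/3) × √0.0017 = 3.052 m/s. Hydraulic depth D_h = A/T = 53.45/15.82 = 3.379 m.
Froude number Fr = V/√(g·D_h) = 3.052/√(9.81×3.379) = 0.53, which is less than 1, so the flow is subcritical.

subcritical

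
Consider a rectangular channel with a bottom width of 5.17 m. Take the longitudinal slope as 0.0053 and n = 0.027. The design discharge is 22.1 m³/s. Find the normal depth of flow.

y_n = 1.6 m

Manning's equation rearranged: A R^(2/3) = nQ / (1·√S) = 0.027 × 22.1 / (√0.0053) = 8.196.
Trying y = 1.91 m: A R^(2/3) = 10.51 — high.
Trying y = 1.6 m: A R^(2/3) = 8.207 — matches.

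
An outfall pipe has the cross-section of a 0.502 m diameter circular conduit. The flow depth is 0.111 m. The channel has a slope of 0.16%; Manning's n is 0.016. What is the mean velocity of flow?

For a circular section of diameter D = 0.502 m at depth y = 0.111 m, the central angle is θ = 2 arccos(1 − 2y/D) = 1.958 rad. Then A = (D²/8)(θ − sin θ) = 0.03252 m² and P = Dθ/2 = 0.4915 m.
Hydraulic radius R = A/P = 0.03252/0.4915 = 0.06616 m.
From Manning's equation, V = (1/n) R^(2/3) S^(1/2) = (1/0.016) × 0.06616^(2/3) × 0.0016^(1/2) = 0.409 m/s.

V = 0.409 m/s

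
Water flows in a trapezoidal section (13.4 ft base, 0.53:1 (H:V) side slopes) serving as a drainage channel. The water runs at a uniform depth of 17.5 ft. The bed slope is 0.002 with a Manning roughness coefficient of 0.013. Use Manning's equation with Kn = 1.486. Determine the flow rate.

Q = 7760 ft³/s

With bottom width b = 13.4 ft and side slope z = 0.53: A = (b + zy)y = (13.4 + 0.53×17.5)×17.5 = 396.8 ft²; P = b + 2y√(1+z²) = 13.4 + 2×17.5×1.132 = 53.01 ft.
Hydraulic radius R = A/P = 396.8/53.01 = 7.485 ft.
Manning's equation: Q = (1.486/n) A R^(2/3) S^(1/2) = (1.486/0.013) × 396.8 × 7.485^(2/3) × 0.002^(1/2) = 7760 ft³/s.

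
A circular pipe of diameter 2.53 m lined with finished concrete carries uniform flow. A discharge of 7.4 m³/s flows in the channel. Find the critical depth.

At critical depth, Q² T / (g A³) = 1, i.e. A³/T = Q²/g = 7.4²/9.81 = 5.582.
Trying y = 1.43 m: A³/T = 10.03 — over.
Trying y = 0.95 m: A³/T = 2.095 — short.
Trying y = 1.23 m: A³/T = 5.639 — close enough.

y_c = 1.23 m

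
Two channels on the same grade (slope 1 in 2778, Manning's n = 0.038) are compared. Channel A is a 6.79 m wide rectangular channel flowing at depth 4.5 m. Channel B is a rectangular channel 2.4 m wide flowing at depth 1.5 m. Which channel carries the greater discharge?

channel A

Channel A: Flow area A = b·y = 6.79 × 4.5 = 30.55 m². Wetted perimeter P = b + 2y = 6.79 + 2×4.5 = 15.79 m. Hydraulic radius R = A/P = 30.55/15.79 = 1.935 m. Q_A = (1/0.038)·30.55·1.935^(2/3)·√0.00036 = 23.69 m³/s.
Channel B: Flow area A = b·y = 2.4 × 1.5 = 3.6 m². Wetted perimeter P = b + 2y = 2.4 + 2×1.5 = 5.4 m. Hydraulic radius R = A/P = 3.6/5.4 = 0.6667 m. Q_B = (1/0.038)·3.6·0.6667^(2/3)·√0.00036 = 1.372 m³/s.
Q_A = 23.69 m³/s vs Q_B = 1.372 m³/s, so channel A carries more.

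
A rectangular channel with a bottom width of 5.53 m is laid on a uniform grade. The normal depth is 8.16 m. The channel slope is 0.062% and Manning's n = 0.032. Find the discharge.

Flow area A = b·y = 5.53 × 8.16 = 45.12 m². Wetted perimeter P = b + 2y = 5.53 + 2×8.16 = 21.85 m.
Hydraulic radius R = A/P = 45.12/21.85 = 2.065 m.
Manning's equation: Q = (1/n) A R^(2/3) S^(1/2) = (1/0.032) × 45.12 × 2.065^(2/3) × 0.00062^(1/2) = 56.9 m³/s.

Q = 56.9 m³/s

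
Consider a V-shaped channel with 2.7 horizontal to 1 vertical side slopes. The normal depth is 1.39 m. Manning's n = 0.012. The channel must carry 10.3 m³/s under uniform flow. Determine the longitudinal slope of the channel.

For a triangular section with side slope z = 2.7: A = zy² = 2.7×1.39² = 5.217 m²; P = 2y√(1+z²) = 2×1.39×2.879 = 8.004 m.
Hydraulic radius R = A/P = 5.217/8.004 = 0.6517 m.
From Manning's equation, S = [nQ / (1 A R^(2/3))]² = [0.012 × 10.3 / (1 × 5.217 × 0.6517^(2/3))]² = 0.000993.

S = 0.000993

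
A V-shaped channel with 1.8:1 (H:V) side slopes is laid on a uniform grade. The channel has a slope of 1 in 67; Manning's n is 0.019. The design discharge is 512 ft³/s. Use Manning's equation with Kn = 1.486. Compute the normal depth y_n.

y_n = 4.39 ft

Manning's equation rearranged: A R^(2/3) = nQ / (1.486·√S) = 0.019 × 512 / (1.486 × √0.01493) = 53.58.
Try y = 3.06 ft: A R^(2/3) = 20.46 — too small.
Try y = 4.99 ft: A R^(2/3) = 75.38 — too large.
Try y = 4.39 ft: A R^(2/3) = 53.57 — ≈ 53.58.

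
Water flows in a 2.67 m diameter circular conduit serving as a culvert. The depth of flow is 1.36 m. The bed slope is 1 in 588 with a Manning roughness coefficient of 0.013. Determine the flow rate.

Q = 7 m³/s

For a circular section of diameter D = 2.67 m at depth y = 1.36 m, the central angle is θ = 2 arccos(1 − 2y/D) = 3.179 rad. Then A = (D²/8)(θ − sin θ) = 2.866 m² and P = Dθ/2 = 4.244 m.
Hydraulic radius R = A/P = 2.866/4.244 = 0.6754 m.
Manning's equation: Q = (1/n) A R^(2/3) S^(1/2) = (1/0.013) × 2.866 × 0.6754^(2/3) × 0.001701^(1/2) = 7 m³/s.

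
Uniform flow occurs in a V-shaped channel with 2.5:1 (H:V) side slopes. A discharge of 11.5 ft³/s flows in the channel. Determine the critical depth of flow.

At critical depth, Q² T / (g A³) = 1, i.e. A³/T = Q²/g = 11.5²/32.2 = 4.107.
Trying y = 1.3 ft: A³/T = 11.6 — high.
Trying y = 0.859 ft: A³/T = 1.462 — low.
Trying y = 1.06 ft: A³/T = 4.182 — matches.

y_c = 1.06 ft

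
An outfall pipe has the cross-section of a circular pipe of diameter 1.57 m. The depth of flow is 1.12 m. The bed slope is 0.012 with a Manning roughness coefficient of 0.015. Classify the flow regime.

supercritical

For a circular section of diameter D = 1.57 m at depth y = 1.12 m, the central angle is θ = 2 arccos(1 − 2y/D) = 4.023 rad. Then A = (D²/8)(θ − sin θ) = 1.477 m² and P = Dθ/2 = 3.158 m.
Hydraulic radius R = A/P = 1.477/3.158 = 0.4678 m.
V = (1/n) R^(2/3) √S = (1/0.015) × 0.4678^(2/3) × √0.012 = 4.401 m/s. Hydraulic depth D_h = A/T = 1.477/1.42 = 1.041 m.
Froude number Fr = V/√(g·D_h) = 4.401/√(9.81×1.041) = 1.38, which is greater than 1, so the flow is supercritical.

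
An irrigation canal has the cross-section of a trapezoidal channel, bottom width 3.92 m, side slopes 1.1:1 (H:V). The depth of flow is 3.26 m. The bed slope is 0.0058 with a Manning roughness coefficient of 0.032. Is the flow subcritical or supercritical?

With bottom width b = 3.92 m and side slope z = 1.1: A = (b + zy)y = (3.92 + 1.1×3.26)×3.26 = 24.47 m²; P = b + 2y√(1+z²) = 3.92 + 2×3.26×1.487 = 13.61 m.
Hydraulic radius R = A/P = 24.47/13.61 = 1.798 m.
V = (1/n) R^(2/3) √S = (1/0.032) × 1.798^(2/3) × √0.0058 = 3.518 m/s. Hydraulic depth D_h = A/T = 24.47/11.09 = 2.206 m.
Froude number Fr = V/√(g·D_h) = 3.518/√(9.81×2.206) = 0.756, which is less than 1, so the flow is subcritical.

subcritical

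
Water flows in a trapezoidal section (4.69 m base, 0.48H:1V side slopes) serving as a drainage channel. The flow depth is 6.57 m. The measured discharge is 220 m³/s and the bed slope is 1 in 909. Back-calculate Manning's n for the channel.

n = 0.015

With bottom width b = 4.69 m and side slope z = 0.48: A = (b + zy)y = (4.69 + 0.48×6.57)×6.57 = 51.53 m²; P = b + 2y√(1+z²) = 4.69 + 2×6.57×1.109 = 19.27 m.
Hydraulic radius R = A/P = 51.53/19.27 = 2.675 m.
Rearranging Manning's equation: n = (1/Q) A R^(2/3) S^(1/2) = (1/220) × 51.53 × 2.675^(2/3) × √0.0011 = 0.015.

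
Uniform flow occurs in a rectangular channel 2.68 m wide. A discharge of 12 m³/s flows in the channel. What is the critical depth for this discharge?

y_c = 1.27 m

For a rectangular channel, critical depth y_c = (q²/g)^(1/3) where q = Q/b = 12/2.68 = 4.478 m²/s.
So y_c = (4.478²/9.81)^(1/3) = 1.27 m.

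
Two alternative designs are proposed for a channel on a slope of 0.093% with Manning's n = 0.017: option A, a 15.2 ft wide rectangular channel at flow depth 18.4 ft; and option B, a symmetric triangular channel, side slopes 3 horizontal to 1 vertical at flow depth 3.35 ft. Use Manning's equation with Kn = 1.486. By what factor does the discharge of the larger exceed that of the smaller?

18.7

Channel A: Flow area A = b·y = 15.2 × 18.4 = 279.7 ft². Wetted perimeter P = b + 2y = 15.2 + 2×18.4 = 52 ft. Hydraulic radius R = A/P = 279.7/52 = 5.378 ft. Q_A = (1.486/0.017)·279.7·5.378^(2/3)·√0.00093 = 2289 ft³/s.
Channel B: For a triangular section with side slope z = 3: A = zy² = 3×3.35² = 33.67 ft²; P = 2y√(1+z²) = 2×3.35×3.162 = 21.19 ft. Hydraulic radius R = A/P = 33.67/21.19 = 1.589 ft. Q_B = (1.486/0.017)·33.67·1.589^(2/3)·√0.00093 = 122.2 ft³/s.
The larger discharge is 2289 ft³/s and the smaller is 122.2 ft³/s; the ratio is 18.7.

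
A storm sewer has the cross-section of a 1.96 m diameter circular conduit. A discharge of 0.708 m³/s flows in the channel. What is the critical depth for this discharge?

y_c = 0.393 m

At critical depth, Q² T / (g A³) = 1, i.e. A³/T = Q²/g = 0.708²/9.81 = 0.0511.
Trying y = 0.453 m: A³/T = 0.08901 — high.
Trying y = 0.315 m: A³/T = 0.02143 — low.
Trying y = 0.393 m: A³/T = 0.05107 — matches.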